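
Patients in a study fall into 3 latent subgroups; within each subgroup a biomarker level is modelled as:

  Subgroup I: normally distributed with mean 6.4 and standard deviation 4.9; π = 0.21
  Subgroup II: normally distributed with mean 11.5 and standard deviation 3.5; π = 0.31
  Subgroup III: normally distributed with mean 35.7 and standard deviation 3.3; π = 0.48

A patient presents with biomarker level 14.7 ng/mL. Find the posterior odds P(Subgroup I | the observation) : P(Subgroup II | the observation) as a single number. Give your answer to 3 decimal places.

0.175

The posterior odds equal the prior odds times the likelihood ratio: (P(Z=i)/P(Z=j))·(f_i(x)/f_j(x)).
Evaluate each component's likelihood at the observed value:
  L_I = (1/(4.9·√(2π)))·exp(−(14.7−6.4)²/(2·4.9²)) = 0.081417·exp(-1.43461) = 0.0193941
  L_II = (1/(3.5·√(2π)))·exp(−(14.7−11.5)²/(2·3.5²)) = 0.113984·exp(-0.41796) = 0.0750455
  L_III = (1/(3.3·√(2π)))·exp(−(14.7−35.7)²/(2·3.3²)) = 0.120892·exp(-20.24793) = 1.9446e-10
Posterior odds = (P(Z=I)·L_I) / (P(Z=II)·L_II) = (0.21·0.0193941) / (0.31·0.0750455) = 0.00407277 / 0.0232641 ≈ 0.175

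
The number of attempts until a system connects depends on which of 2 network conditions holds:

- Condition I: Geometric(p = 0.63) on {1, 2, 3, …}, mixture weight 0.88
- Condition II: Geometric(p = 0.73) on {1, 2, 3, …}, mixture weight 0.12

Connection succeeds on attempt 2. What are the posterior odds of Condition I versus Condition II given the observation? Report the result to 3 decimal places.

8.673

The posterior odds equal the prior odds times the likelihood ratio: (P(Z=i)/P(Z=j))·(f_i(x)/f_j(x)).
Component likelihoods at x = 2:
  L_I = 0.63·(1−0.63)^1 = 0.63·0.37 = 0.2331
  L_II = 0.73·(1−0.73)^1 = 0.73·0.27 = 0.1971
Posterior odds = (P(Z=I)·L_I) / (P(Z=II)·L_II) = (0.88·0.2331) / (0.12·0.1971) = 0.205128 / 0.023652 ≈ 8.673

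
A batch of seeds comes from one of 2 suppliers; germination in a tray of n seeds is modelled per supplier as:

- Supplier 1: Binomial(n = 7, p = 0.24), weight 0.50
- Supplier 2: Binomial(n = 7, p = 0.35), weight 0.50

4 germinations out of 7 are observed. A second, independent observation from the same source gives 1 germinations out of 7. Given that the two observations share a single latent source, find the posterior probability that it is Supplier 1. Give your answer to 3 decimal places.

Apply Bayes' rule: the posterior for each component is proportional to its prior times its likelihood at x.
Since both observations come from the same component, the likelihood for component k is f_k(x₁)·f_k(x₂).
  f_1 = [0.0509746] × [0.323736] = 0.0165023
  f_2 = [0.144238] × [0.184776] = 0.0266518
Unnormalised posteriors:
  π_1·f_1 = 0.50 × 0.0165023 = 0.00825115
  π_2·f_2 = 0.50 × 0.0266518 = 0.0133259
Denominator: 0.00825115 + 0.0133259 = 0.0215771
So the posterior for Supplier 1 is 0.00825115 / 0.0215771 ≈ 0.382.

0.382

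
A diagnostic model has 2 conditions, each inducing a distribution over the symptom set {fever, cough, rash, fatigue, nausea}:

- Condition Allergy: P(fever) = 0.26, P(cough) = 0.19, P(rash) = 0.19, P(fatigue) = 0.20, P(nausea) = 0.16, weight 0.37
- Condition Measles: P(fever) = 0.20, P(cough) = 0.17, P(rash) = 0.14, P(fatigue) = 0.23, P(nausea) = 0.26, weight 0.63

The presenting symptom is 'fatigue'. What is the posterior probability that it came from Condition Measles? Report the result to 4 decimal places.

The responsibility of component k is π_k f_k(x) divided by Σ_j π_j f_j(x).
Evaluate each component's likelihood at the observed value:
  p_Allergy = P(fatigue | comp) = 0.20
  p_Measles = P(fatigue | comp) = 0.23
Unnormalised posteriors:
  π_Allergy·p_Allergy = 0.37 × 0.2 = 0.074
  π_Measles·p_Measles = 0.63 × 0.23 = 0.1449
Sum: 0.074 + 0.1449 = 0.2189
P(Condition Measles | data) ≈ 0.6619

0.6619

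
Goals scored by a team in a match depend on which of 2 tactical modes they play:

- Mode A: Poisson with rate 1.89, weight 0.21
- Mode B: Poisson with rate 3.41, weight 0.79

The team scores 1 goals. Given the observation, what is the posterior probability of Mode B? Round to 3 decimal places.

Apply Bayes' rule: the posterior for each component is proportional to its prior times its likelihood at x.
Evaluate each component's likelihood at the observed value:
  f_A = 0.285526
  f_B = 0.11267
Multiply by the mixture weights:
  π_A·f_A = 0.21 × 0.285526 = 0.0599604
  π_B·f_B = 0.79 × 0.11267 = 0.0890097
Marginal: 0.0599604 + 0.0890097 = 0.14897
P(Mode B | the observation) ≈ 0.598

0.598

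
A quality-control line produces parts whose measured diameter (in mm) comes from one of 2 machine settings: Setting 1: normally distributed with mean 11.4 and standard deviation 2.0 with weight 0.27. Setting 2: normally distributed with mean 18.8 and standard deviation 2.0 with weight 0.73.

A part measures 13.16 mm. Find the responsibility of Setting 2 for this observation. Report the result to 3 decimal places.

By Bayes' theorem, P(k | x) = P(Z=k) f_k(x) / Σ_j P(Z=j) f_j(x).
Evaluate each component's likelihood at the observed value:
  f_1 = (1/(2.0·√(2π)))·exp(−(13.16−11.4)²/(2·2.0²)) = 0.199471·exp(-0.38720) = 0.135432
  f_2 = (1/(2.0·√(2π)))·exp(−(13.16−18.8)²/(2·2.0²)) = 0.199471·exp(-3.97620) = 0.00374144
Prior × likelihood for each component:
  P(Z=1)·f_1 = 0.27 × 0.135432 = 0.0365666
  P(Z=2)·f_2 = 0.73 × 0.00374144 = 0.00273125
Evidence: 0.0365666 + 0.00273125 = 0.0392979
P(Setting 2 | x) ≈ 0.070

0.070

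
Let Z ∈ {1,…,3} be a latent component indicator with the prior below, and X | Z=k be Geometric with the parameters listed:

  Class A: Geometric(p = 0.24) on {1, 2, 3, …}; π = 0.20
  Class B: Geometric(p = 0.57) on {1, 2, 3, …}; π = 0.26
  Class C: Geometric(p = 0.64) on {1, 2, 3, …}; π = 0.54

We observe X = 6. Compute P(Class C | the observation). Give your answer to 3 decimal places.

P(component k | x) = P(Z=k)·f_k(x) / marginal(x), where marginal(x) = Σ_j P(Z=j)·f_j(x).
Evaluate each component's likelihood at the observed value:
  p_A = 0.24·(1−0.24)^5 = 0.24·0.253553 = 0.0608526
  p_B = 0.57·(1−0.57)^5 = 0.57·0.0147008 = 0.00837948
  p_C = 0.64·(1−0.64)^5 = 0.64·0.00604662 = 0.00386984
Weight by the priors:
  P(Z=A)·p_A = 0.20 × 0.0608526 = 0.0121705
  P(Z=B)·p_B = 0.26 × 0.00837948 = 0.00217867
  P(Z=C)·p_C = 0.54 × 0.00386984 = 0.00208971
Sum: 0.0121705 + 0.00217867 + 0.00208971 = 0.0164389
So the posterior for Class C is 0.00208971 / 0.0164389 ≈ 0.127.

0.127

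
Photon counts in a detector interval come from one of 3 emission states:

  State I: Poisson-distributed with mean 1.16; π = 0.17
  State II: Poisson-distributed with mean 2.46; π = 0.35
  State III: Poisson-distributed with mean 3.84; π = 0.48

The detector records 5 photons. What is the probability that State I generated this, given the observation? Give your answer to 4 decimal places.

0.0098

By Bayes' theorem, P(k | x) = P(Z=k) f_k(x) / Σ_j P(Z=j) f_j(x).
Component likelihoods at x = 5 photons:
  p_I = e^(−1.16)·1.16^5/5! = 0.0054869
  p_II = e^(−2.46)·2.46^5/5! = 0.0641401
  p_III = e^(−3.84)·3.84^5/5! = 0.149549
Weight by the priors:
  P(Z=I)·p_I = 0.17 × 0.0054869 = 0.000932773
  P(Z=II)·p_II = 0.35 × 0.0641401 = 0.022449
  P(Z=III)·p_III = 0.48 × 0.149549 = 0.0717836
Sum: 0.000932773 + 0.022449 + 0.0717836 = 0.0951654
P(State I | the observation) ≈ 0.0098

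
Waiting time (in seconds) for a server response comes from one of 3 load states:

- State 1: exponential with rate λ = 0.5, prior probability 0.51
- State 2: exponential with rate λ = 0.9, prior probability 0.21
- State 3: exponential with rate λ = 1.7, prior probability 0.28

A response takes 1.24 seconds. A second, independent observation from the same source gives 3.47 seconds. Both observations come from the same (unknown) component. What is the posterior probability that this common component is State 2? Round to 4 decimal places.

P(component k | x) = P(Z=k)·f_k(x) / marginal(x), where marginal(x) = Σ_j P(Z=j)·f_j(x).
Since both observations come from the same component, the likelihood for component k is f_k(x₁)·f_k(x₂).
  p_1 = [0.268972] × [0.0882001] = 0.0237234
  p_2 = [0.294829] × [0.0396224] = 0.0116818
  p_3 = [0.206517] × [0.00466172] = 0.000962724
Multiply by the mixture weights:
  P(Z=1)·p_1 = 0.51 × 0.0237234 = 0.0120989
  P(Z=2)·p_2 = 0.21 × 0.0116818 = 0.00245318
  P(Z=3)·p_3 = 0.28 × 0.000962724 = 0.000269563
Evidence: 0.0120989 + 0.00245318 + 0.000269563 = 0.0148217
P(State 2 | x) ≈ 0.1655

0.1655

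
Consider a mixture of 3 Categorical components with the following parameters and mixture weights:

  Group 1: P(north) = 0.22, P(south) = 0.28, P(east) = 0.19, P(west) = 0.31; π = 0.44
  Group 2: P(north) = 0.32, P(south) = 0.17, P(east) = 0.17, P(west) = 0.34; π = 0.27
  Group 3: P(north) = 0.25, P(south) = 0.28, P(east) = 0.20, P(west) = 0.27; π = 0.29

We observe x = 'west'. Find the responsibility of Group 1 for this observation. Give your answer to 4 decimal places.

0.4450

P(component k | x) = π_k·f_k(x) / marginal(x), where marginal(x) = Σ_j π_j·f_j(x).
Component likelihoods at x = 'west':
  p_1 = P(west | comp) = 0.31
  p_2 = P(west | comp) = 0.34
  p_3 = P(west | comp) = 0.27
Prior × likelihood for each component:
  π_1·p_1 = 0.44 × 0.31 = 0.1364
  π_2·p_2 = 0.27 × 0.34 = 0.0918
  π_3·p_3 = 0.29 × 0.27 = 0.0783
Normaliser: 0.1364 + 0.0918 + 0.0783 = 0.3065
Responsibility of Group 1: 0.1364 / 0.3065 ≈ 0.4450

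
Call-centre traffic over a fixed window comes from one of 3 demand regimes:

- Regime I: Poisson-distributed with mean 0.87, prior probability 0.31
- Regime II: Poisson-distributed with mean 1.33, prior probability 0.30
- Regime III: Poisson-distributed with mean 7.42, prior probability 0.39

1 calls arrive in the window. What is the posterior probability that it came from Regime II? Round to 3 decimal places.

0.479

By Bayes' theorem, P(k | x) = w_k f_k(x) / Σ_j w_j f_j(x).
Evaluate each component's likelihood at the observed value:
  L_I = e^(−0.87)·0.87^1/1! = 0.364488
  L_II = e^(−1.33)·1.33^1/1! = 0.351755
  L_III = e^(−7.42)·7.42^1/1! = 0.00444569
Unnormalised posteriors:
  w_I·L_I = 0.31 × 0.364488 = 0.112991
  w_II·L_II = 0.30 × 0.351755 = 0.105526
  w_III·L_III = 0.39 × 0.00444569 = 0.00173382
Evidence: 0.112991 + 0.105526 + 0.00173382 = 0.220251
So the posterior for Regime II is 0.105526 / 0.220251 ≈ 0.479.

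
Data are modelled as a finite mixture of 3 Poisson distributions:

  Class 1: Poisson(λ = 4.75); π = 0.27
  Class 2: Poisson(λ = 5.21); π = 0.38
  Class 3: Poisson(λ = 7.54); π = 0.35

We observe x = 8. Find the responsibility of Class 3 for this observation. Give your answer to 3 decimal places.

0.529

By Bayes' theorem, P(k | x) = w_k f_k(x) / Σ_j w_j f_j(x).
Component likelihoods at x = 8:
  f_1 = e^(−4.75)·4.75^8/8! = 0.055607
  f_2 = e^(−5.21)·5.21^8/8! = 0.0735372
  f_3 = e^(−7.54)·7.54^8/8! = 0.13768
Unnormalised posteriors:
  w_1·f_1 = 0.27 × 0.055607 = 0.0150139
  w_2·f_2 = 0.38 × 0.0735372 = 0.0279441
  w_3·f_3 = 0.35 × 0.13768 = 0.0481879
Marginal: 0.0150139 + 0.0279441 + 0.0481879 = 0.0911459
So the posterior for Class 3 is 0.0481879 / 0.0911459 ≈ 0.529.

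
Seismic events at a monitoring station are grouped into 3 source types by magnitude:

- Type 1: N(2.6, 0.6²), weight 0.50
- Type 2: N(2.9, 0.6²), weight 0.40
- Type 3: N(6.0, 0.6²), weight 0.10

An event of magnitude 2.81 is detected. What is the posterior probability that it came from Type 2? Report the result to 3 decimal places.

0.457

The responsibility of component k is w_k f_k(x) divided by Σ_j w_j f_j(x).
Component likelihoods at x = 2.81:
  f_1 = (1/(0.6·√(2π)))·exp(−(2.81−2.6)²/(2·0.6²)) = 0.664904·exp(-0.06125) = 0.625401
  f_2 = (1/(0.6·√(2π)))·exp(−(2.81−2.9)²/(2·0.6²)) = 0.664904·exp(-0.01125) = 0.657466
  f_3 = (1/(0.6·√(2π)))·exp(−(2.81−6.0)²/(2·0.6²)) = 0.664904·exp(-14.13347) = 4.83804e-07
Unnormalised posteriors:
  w_1·f_1 = 0.50 × 0.625401 = 0.3127
  w_2·f_2 = 0.40 × 0.657466 = 0.262986
  w_3·f_3 = 0.10 × 4.83804e-07 = 4.83804e-08
Sum: 0.3127 + 0.262986 + 4.83804e-08 = 0.575687
So the posterior for Type 2 is 0.262986 / 0.575687 ≈ 0.457.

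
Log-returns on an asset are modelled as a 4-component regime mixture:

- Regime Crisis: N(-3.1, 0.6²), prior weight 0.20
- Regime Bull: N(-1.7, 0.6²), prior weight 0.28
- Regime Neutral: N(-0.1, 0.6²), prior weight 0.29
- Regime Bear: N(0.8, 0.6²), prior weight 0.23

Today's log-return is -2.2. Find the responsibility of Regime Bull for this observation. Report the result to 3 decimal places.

Apply Bayes' rule: the posterior for each component is proportional to its prior times its likelihood at x.
Component likelihoods at x = -2.2:
  f_Crisis = (1/(0.6·√(2π)))·exp(−(-2.2−-3.1)²/(2·0.6²)) = 0.664904·exp(-1.12500) = 0.215863
  f_Bull = (1/(0.6·√(2π)))·exp(−(-2.2−-1.7)²/(2·0.6²)) = 0.664904·exp(-0.34722) = 0.469853
  f_Neutral = (1/(0.6·√(2π)))·exp(−(-2.2−-0.1)²/(2·0.6²)) = 0.664904·exp(-6.12500) = 0.00145447
  f_Bear = (1/(0.6·√(2π)))·exp(−(-2.2−0.8)²/(2·0.6²)) = 0.664904·exp(-12.50000) = 2.47787e-06
Unnormalised posteriors:
  P(Z=Crisis)·f_Crisis = 0.20 × 0.215863 = 0.0431725
  P(Z=Bull)·f_Bull = 0.28 × 0.469853 = 0.131559
  P(Z=Neutral)·f_Neutral = 0.29 × 0.00145447 = 0.000421797
  P(Z=Bear)·f_Bear = 0.23 × 2.47787e-06 = 5.69909e-07
Normaliser: 0.0431725 + 0.131559 + 0.000421797 + 5.69909e-07 = 0.175154
Responsibility of Regime Bull: 0.131559 / 0.175154 ≈ 0.751

0.751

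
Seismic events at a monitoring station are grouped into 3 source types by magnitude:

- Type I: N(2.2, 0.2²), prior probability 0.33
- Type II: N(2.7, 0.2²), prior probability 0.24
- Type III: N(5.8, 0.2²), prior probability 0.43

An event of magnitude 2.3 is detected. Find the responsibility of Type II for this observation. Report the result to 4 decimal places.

0.1003

The responsibility of component k is w_k f_k(x) divided by Σ_j w_j f_j(x).
Component likelihoods at x = 2.3:
  L_I = 1.76033
  L_II = 0.269955
  L_III = 6.28836e-67
Weight by the priors:
  w_I·L_I = 0.33 × 1.76033 = 0.580908
  w_II·L_II = 0.24 × 0.269955 = 0.0647892
  w_III·L_III = 0.43 × 6.28836e-67 = 2.704e-67
Evidence: 0.580908 + 0.0647892 + 2.704e-67 = 0.645697
P(Type II | the observation) ≈ 0.1003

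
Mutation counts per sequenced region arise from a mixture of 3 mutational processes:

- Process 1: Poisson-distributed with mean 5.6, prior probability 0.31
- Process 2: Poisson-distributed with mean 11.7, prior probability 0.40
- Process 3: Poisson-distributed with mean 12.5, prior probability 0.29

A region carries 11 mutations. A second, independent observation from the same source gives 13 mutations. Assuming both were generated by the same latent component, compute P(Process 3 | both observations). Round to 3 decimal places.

0.416

P(component k | x) = w_k·f_k(x) / marginal(x), where marginal(x) = Σ_j w_j·f_j(x).
Since both observations come from the same component, the likelihood for component k is f_k(x₁)·f_k(x₂).
  f_1 = [e^(−5.6)·5.6^11/11! = 0.0157349] × [0.00316311] = 4.97712e-05
  f_2 = [e^(−11.7)·11.7^11/11! = 0.116854] × [0.102539] = 0.0119821
  f_3 = [e^(−12.5)·12.5^11/11! = 0.108686] × [0.10886] = 0.0118316
Multiply by the mixture weights:
  w_1·f_1 = 0.31 × 4.97712e-05 = 1.54291e-05
  w_2·f_2 = 0.40 × 0.0119821 = 0.00479285
  w_3·f_3 = 0.29 × 0.0118316 = 0.00343115
Sum: 1.54291e-05 + 0.00479285 + 0.00343115 = 0.00823943
So the posterior for Process 3 is 0.00343115 / 0.00823943 ≈ 0.416.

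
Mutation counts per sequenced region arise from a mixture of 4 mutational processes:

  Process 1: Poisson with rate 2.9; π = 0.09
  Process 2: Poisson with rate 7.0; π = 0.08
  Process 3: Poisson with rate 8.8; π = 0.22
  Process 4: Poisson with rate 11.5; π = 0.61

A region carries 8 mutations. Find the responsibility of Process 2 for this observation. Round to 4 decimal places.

P(component k | x) = π_k·f_k(x) / marginal(x), where marginal(x) = Σ_j π_j·f_j(x).
Component likelihoods at x = 8 mutations:
  L_1 = 0.00682668
  L_2 = 0.130377
  L_3 = 0.134446
  L_4 = 0.0768556
Multiply by the mixture weights:
  π_1·L_1 = 0.09 × 0.00682668 = 0.000614401
  π_2·L_2 = 0.08 × 0.130377 = 0.0104302
  π_3·L_3 = 0.22 × 0.134446 = 0.0295782
  π_4·L_4 = 0.61 × 0.0768556 = 0.0468819
Evidence: 0.000614401 + 0.0104302 + 0.0295782 + 0.0468819 = 0.0875048
So the posterior for Process 2 is 0.0104302 / 0.0875048 ≈ 0.1192.

0.1192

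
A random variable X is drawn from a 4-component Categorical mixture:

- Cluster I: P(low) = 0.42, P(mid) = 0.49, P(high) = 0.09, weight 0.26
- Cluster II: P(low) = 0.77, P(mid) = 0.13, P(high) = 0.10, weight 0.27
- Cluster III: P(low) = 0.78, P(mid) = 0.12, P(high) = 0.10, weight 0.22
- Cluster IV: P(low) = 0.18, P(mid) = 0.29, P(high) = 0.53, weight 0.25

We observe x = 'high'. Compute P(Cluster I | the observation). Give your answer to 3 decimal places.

Apply Bayes' rule: the posterior for each component is proportional to its prior times its likelihood at x.
Component likelihoods at x = 'high':
  f_I = P(high | comp) = 0.09
  f_II = P(high | comp) = 0.10
  f_III = P(high | comp) = 0.10
  f_IV = P(high | comp) = 0.53
Prior × likelihood for each component:
  P(Z=I)·f_I = 0.26 × 0.09 = 0.0234
  P(Z=II)·f_II = 0.27 × 0.1 = 0.027
  P(Z=III)·f_III = 0.22 × 0.1 = 0.022
  P(Z=IV)·f_IV = 0.25 × 0.53 = 0.1325
Sum: 0.0234 + 0.027 + 0.022 + 0.1325 = 0.2049
P(Cluster I | x) = 0.0234 / 0.2049 ≈ 0.114

0.114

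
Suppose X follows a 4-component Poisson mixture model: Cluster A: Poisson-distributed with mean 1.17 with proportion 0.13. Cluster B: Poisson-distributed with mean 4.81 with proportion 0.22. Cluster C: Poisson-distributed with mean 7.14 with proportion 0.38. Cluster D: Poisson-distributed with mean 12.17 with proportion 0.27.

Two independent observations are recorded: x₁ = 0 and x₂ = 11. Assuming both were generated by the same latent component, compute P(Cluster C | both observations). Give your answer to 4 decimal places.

0.5543

Apply Bayes' rule: the posterior for each component is proportional to its prior times its likelihood at x.
Since both observations come from the same component, the likelihood for component k is f_k(x₁)·f_k(x₂).
  f_A = [e^(−1.17)·1.17^0/0! = 0.310367] × [4.37285e-08] = 1.35719e-08
  f_B = [e^(−4.81)·4.81^0/0! = 0.00814786] × [0.00650854] = 5.30307e-05
  f_C = [e^(−7.14)·7.14^0/0! = 0.000792752] × [0.0488272] = 3.87079e-05
  f_D = [e^(−12.17)·12.17^0/0! = 5.18366e-06] × [0.112636] = 5.83866e-07
Multiply by the mixture weights:
  w_A·f_A = 0.13 × 1.35719e-08 = 1.76434e-09
  w_B·f_B = 0.22 × 5.30307e-05 = 1.16667e-05
  w_C·f_C = 0.38 × 3.87079e-05 = 1.4709e-05
  w_D·f_D = 0.27 × 5.83866e-07 = 1.57644e-07
Sum: 1.76434e-09 + 1.16667e-05 + 1.4709e-05 + 1.57644e-07 = 2.65352e-05
So the posterior for Cluster C is 1.4709e-05 / 2.65352e-05 ≈ 0.5543.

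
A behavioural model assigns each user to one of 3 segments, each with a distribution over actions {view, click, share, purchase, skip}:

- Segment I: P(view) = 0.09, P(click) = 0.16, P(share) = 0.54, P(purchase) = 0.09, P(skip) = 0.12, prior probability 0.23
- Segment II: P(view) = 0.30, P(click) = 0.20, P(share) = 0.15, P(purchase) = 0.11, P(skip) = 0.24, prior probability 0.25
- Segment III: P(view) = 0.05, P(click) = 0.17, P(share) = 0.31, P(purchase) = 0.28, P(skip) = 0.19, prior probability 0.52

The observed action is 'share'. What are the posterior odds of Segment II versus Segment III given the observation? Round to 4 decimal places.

0.2326

The posterior odds equal the prior odds times the likelihood ratio: (π_i/π_j)·(f_i(x)/f_j(x)).
Categorical probabilities:
  p_I = P(share | comp) = 0.54
  p_II = P(share | comp) = 0.15
  p_III = P(share | comp) = 0.31
0.0375 / 0.1612 ≈ 0.2326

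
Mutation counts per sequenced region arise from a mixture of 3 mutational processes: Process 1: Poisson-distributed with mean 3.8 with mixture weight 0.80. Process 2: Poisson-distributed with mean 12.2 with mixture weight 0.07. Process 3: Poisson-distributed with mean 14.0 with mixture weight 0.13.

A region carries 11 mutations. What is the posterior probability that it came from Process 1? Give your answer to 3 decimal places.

Posterior ∝ prior × likelihood, so P(k | x) ∝ w_k f_k(x); normalise over all components.
Poisson probabilities:
  f_1 = e^(−3.8)·3.8^11/11! = 0.00133704
  f_2 = e^(−12.2)·12.2^11/11! = 0.112308
  f_3 = e^(−14.0)·14.0^11/11! = 0.0843587
Unnormalised posteriors:
  w_1·f_1 = 0.80 × 0.00133704 = 0.00106963
  w_2·f_2 = 0.07 × 0.112308 = 0.00786154
  w_3·f_3 = 0.13 × 0.0843587 = 0.0109666
Normaliser: 0.00106963 + 0.00786154 + 0.0109666 = 0.0198978
Responsibility of Process 1: 0.00106963 / 0.0198978 ≈ 0.054

0.054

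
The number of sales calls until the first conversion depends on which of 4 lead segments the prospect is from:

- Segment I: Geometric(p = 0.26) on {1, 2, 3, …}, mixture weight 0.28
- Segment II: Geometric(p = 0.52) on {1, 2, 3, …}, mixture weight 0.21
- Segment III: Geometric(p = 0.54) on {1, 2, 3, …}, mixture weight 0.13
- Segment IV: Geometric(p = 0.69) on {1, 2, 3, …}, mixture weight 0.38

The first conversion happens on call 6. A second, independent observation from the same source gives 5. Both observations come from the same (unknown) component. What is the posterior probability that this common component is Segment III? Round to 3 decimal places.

Apply Bayes' rule: the posterior for each component is proportional to its prior times its likelihood at x.
Since both observations come from the same component, the likelihood for component k is f_k(x₁)·f_k(x₂).
  p_I = [0.0576942] × [0.0779651] = 0.00449813
  p_II = [0.0132498] × [0.0276038] = 0.000365745
  p_III = [0.011122] × [0.0241783] = 0.000268911
  p_IV = [0.00197541] × [0.00637229] = 1.25879e-05
Prior × likelihood for each component:
  π_I·p_I = 0.28 × 0.00449813 = 0.00125948
  π_II·p_II = 0.21 × 0.000365745 = 7.68063e-05
  π_III·p_III = 0.13 × 0.000268911 = 3.49584e-05
  π_IV·p_IV = 0.38 × 1.25879e-05 = 4.7834e-06
Sum: 0.00125948 + 7.68063e-05 + 3.49584e-05 + 4.7834e-06 = 0.00137603
So the posterior for Segment III is 3.49584e-05 / 0.00137603 ≈ 0.025.

0.025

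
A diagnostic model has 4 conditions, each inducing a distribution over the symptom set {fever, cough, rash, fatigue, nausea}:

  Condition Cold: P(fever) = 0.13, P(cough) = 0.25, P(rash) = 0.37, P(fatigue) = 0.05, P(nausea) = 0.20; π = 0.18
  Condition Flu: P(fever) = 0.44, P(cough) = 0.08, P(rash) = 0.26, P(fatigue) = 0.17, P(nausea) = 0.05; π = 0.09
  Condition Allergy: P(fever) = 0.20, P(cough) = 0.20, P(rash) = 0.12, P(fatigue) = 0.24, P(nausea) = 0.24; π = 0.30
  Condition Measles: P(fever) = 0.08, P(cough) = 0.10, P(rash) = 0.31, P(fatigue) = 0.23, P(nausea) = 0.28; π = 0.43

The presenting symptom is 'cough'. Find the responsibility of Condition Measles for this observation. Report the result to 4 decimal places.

0.2771

Posterior ∝ prior × likelihood, so P(k | x) ∝ π_k f_k(x); normalise over all components.
Categorical probabilities:
  f_Cold = P(cough | comp) = 0.25
  f_Flu = P(cough | comp) = 0.08
  f_Allergy = P(cough | comp) = 0.20
  f_Measles = P(cough | comp) = 0.10
Multiply by the mixture weights:
  π_Cold·f_Cold = 0.18 × 0.25 = 0.045
  π_Flu·f_Flu = 0.09 × 0.08 = 0.0072
  π_Allergy·f_Allergy = 0.30 × 0.2 = 0.06
  π_Measles·f_Measles = 0.43 × 0.1 = 0.043
Denominator: 0.045 + 0.0072 + 0.06 + 0.043 = 0.1552
So the posterior for Condition Measles is 0.043 / 0.1552 ≈ 0.2771.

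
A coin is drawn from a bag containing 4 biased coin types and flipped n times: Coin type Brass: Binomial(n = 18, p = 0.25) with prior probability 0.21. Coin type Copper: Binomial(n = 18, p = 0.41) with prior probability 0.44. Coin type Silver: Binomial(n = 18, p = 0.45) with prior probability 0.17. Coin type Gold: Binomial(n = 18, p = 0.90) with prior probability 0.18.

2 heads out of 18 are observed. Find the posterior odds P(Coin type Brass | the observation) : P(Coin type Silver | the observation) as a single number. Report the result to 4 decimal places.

54.5008

Since P(k|x) ∝ π_k f_k(x), the posterior odds are π_i f_i(x) / (π_j f_j(x)).
Binomial probabilities:
  L_Brass = C(18,2)·0.25^2·0.75^16 = 153·0.0625·0.0100226 = 0.0958411
  L_Copper = C(18,2)·0.41^2·0.59^16 = 153·0.1681·0.000215592 = 0.00554487
  L_Silver = C(18,2)·0.45^2·0.55^16 = 153·0.2025·7.01137e-05 = 0.0021723
  L_Gold = C(18,2)·0.90^2·0.10^16 = 153·0.81·1e-16 = 1.2393e-14
Posterior odds = (π_Brass·L_Brass) / (π_Silver·L_Silver) = (0.21·0.0958411) / (0.17·0.0021723) = 0.0201266 / 0.000369291 ≈ 54.5008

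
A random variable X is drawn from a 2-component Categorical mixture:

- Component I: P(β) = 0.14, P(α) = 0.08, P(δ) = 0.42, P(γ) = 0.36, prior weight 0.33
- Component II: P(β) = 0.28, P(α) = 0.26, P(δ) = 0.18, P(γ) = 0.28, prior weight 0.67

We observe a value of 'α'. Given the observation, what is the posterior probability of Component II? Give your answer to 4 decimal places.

0.8684

The responsibility of component k is w_k f_k(x) divided by Σ_j w_j f_j(x).
Component likelihoods at x = 'α':
  L_I = P(α | comp) = 0.08
  L_II = P(α | comp) = 0.26
Weight by the priors:
  w_I·L_I = 0.33 × 0.08 = 0.0264
  w_II·L_II = 0.67 × 0.26 = 0.1742
Evidence: 0.0264 + 0.1742 = 0.2006
P(Component II | x) = 0.1742 / 0.2006 ≈ 0.8684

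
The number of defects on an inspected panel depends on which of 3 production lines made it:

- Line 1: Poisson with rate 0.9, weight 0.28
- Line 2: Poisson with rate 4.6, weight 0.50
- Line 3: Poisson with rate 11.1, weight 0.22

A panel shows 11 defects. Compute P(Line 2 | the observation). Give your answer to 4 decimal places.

P(component k | x) = π_k·f_k(x) / marginal(x), where marginal(x) = Σ_j π_j·f_j(x).
Component likelihoods at x = 11 defects:
  p_1 = e^(−0.9)·0.9^11/11! = 3.19629e-09
  p_2 = e^(−4.6)·4.6^11/11! = 0.00491389
  p_3 = e^(−11.1)·11.1^11/11! = 0.119324
Unnormalised posteriors:
  π_1·p_1 = 0.28 × 3.19629e-09 = 8.94963e-10
  π_2·p_2 = 0.50 × 0.00491389 = 0.00245695
  π_3·p_3 = 0.22 × 0.119324 = 0.0262513
Evidence: 8.94963e-10 + 0.00245695 + 0.0262513 = 0.0287083
P(Line 2 | data) ≈ 0.0856

0.0856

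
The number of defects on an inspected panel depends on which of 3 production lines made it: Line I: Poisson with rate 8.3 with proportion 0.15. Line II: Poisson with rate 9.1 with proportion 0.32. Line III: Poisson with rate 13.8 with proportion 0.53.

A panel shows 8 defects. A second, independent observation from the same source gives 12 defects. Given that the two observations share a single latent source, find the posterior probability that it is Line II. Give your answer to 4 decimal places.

Posterior ∝ prior × likelihood, so P(k | x) ∝ π_k f_k(x); normalise over all components.
Since both observations come from the same component, the likelihood for component k is f_k(x₁)·f_k(x₂).
  L_I = [0.138823] × [0.0554569] = 0.00769867
  L_II = [0.130236] × [0.0751761] = 0.00979063
  L_III = [0.0331321] × [0.101146] = 0.00335117
Weight by the priors:
  π_I·L_I = 0.15 × 0.00769867 = 0.0011548
  π_II·L_II = 0.32 × 0.00979063 = 0.003133
  π_III·L_III = 0.53 × 0.00335117 = 0.00177612
Normaliser: 0.0011548 + 0.003133 + 0.00177612 = 0.00606392
P(Line II | data) ≈ 0.5167

0.5167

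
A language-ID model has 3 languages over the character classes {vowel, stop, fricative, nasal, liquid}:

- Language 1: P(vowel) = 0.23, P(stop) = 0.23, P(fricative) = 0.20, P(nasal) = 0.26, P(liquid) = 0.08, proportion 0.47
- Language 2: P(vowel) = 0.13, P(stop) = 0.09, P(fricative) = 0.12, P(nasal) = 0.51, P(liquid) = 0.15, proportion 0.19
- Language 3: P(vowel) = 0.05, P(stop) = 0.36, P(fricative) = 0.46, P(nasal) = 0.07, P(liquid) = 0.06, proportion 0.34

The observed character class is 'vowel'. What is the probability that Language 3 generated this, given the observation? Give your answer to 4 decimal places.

By Bayes' theorem, P(k | x) = w_k f_k(x) / Σ_j w_j f_j(x).
Evaluate each component's likelihood at the observed value:
  f_1 = P(vowel | comp) = 0.23
  f_2 = P(vowel | comp) = 0.13
  f_3 = P(vowel | comp) = 0.05
Prior × likelihood for each component:
  w_1·f_1 = 0.47 × 0.23 = 0.1081
  w_2·f_2 = 0.19 × 0.13 = 0.0247
  w_3·f_3 = 0.34 × 0.05 = 0.017
Marginal: 0.1081 + 0.0247 + 0.017 = 0.1498
Responsibility of Language 3: 0.017 / 0.1498 ≈ 0.1135

0.1135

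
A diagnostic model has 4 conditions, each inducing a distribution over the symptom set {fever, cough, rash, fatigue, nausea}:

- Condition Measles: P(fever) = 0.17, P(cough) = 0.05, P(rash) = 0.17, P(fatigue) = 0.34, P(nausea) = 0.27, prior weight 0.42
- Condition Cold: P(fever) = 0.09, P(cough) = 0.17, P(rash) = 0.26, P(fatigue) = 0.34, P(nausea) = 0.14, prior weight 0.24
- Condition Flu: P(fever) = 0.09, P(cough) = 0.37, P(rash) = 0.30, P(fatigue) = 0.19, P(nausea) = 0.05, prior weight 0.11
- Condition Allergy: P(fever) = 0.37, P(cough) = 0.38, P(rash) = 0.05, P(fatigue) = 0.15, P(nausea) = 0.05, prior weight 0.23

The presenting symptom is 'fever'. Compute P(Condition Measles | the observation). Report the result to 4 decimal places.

Posterior ∝ prior × likelihood, so P(k | x) ∝ π_k f_k(x); normalise over all components.
Categorical probabilities:
  L_Measles = 0.17
  L_Cold = 0.09
  L_Flu = 0.09
  L_Allergy = 0.37
Weight by the priors:
  π_Measles·L_Measles = 0.42 × 0.17 = 0.0714
  π_Cold·L_Cold = 0.24 × 0.09 = 0.0216
  π_Flu·L_Flu = 0.11 × 0.09 = 0.0099
  π_Allergy·L_Allergy = 0.23 × 0.37 = 0.0851
Evidence: 0.0714 + 0.0216 + 0.0099 + 0.0851 = 0.188
So the posterior for Condition Measles is 0.0714 / 0.188 ≈ 0.3798.

0.3798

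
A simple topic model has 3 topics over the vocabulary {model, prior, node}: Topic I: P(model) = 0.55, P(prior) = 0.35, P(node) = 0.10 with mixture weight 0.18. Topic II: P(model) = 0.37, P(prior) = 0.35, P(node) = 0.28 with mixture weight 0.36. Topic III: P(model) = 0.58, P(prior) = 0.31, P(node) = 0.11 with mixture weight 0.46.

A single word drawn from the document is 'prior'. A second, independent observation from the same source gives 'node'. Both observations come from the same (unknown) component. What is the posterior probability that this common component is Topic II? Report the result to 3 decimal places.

P(component k | x) = π_k·f_k(x) / marginal(x), where marginal(x) = Σ_j π_j·f_j(x).
Since both observations come from the same component, the likelihood for component k is f_k(x₁)·f_k(x₂).
  L_I = [P(prior | comp) = 0.35] × [0.1] = 0.035
  L_II = [P(prior | comp) = 0.35] × [0.28] = 0.098
  L_III = [P(prior | comp) = 0.31] × [0.11] = 0.0341
Unnormalised posteriors:
  π_I·L_I = 0.18 × 0.035 = 0.0063
  π_II·L_II = 0.36 × 0.098 = 0.03528
  π_III·L_III = 0.46 × 0.0341 = 0.015686
Evidence: 0.0063 + 0.03528 + 0.015686 = 0.057266
So the posterior for Topic II is 0.03528 / 0.057266 ≈ 0.616.

0.616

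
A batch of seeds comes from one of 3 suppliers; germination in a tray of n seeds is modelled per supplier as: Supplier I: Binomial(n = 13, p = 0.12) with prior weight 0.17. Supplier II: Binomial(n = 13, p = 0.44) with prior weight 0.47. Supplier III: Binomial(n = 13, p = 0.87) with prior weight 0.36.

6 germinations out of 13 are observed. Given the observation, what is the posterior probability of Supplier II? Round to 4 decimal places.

0.9948

Apply Bayes' rule: the posterior for each component is proportional to its prior times its likelihood at x.
Evaluate each component's likelihood at the observed value:
  L_I = 0.00209403
  L_II = 0.215055
  L_III = 0.000466913
Weight by the priors:
  w_I·L_I = 0.17 × 0.00209403 = 0.000355986
  w_II·L_II = 0.47 × 0.215055 = 0.101076
  w_III·L_III = 0.36 × 0.000466913 = 0.000168089
Sum: 0.000355986 + 0.101076 + 0.000168089 = 0.1016
So the posterior for Supplier II is 0.101076 / 0.1016 ≈ 0.9948.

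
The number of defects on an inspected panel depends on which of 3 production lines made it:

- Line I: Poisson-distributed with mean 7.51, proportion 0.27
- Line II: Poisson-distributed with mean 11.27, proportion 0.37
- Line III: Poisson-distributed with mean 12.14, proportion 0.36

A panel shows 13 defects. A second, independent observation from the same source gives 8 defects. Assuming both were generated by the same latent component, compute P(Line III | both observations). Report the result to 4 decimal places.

0.3911

Apply Bayes' rule: the posterior for each component is proportional to its prior times its likelihood at x.
Since both observations come from the same component, the likelihood for component k is f_k(x₁)·f_k(x₂).
  p_I = [e^(−7.51)·7.51^13/13! = 0.0212563] × [0.137419] = 0.00292102
  p_II = [e^(−11.27)·11.27^13/13! = 0.0968795] × [0.0822947] = 0.00797267
  p_III = [e^(−12.14)·12.14^13/13! = 0.106716] × [0.062502] = 0.00666993
Weight by the priors:
  P(Z=I)·p_I = 0.27 × 0.00292102 = 0.000788676
  P(Z=II)·p_II = 0.37 × 0.00797267 = 0.00294989
  P(Z=III)·p_III = 0.36 × 0.00666993 = 0.00240118
Normaliser: 0.000788676 + 0.00294989 + 0.00240118 = 0.00613974
Responsibility of Line III: 0.00240118 / 0.00613974 ≈ 0.3911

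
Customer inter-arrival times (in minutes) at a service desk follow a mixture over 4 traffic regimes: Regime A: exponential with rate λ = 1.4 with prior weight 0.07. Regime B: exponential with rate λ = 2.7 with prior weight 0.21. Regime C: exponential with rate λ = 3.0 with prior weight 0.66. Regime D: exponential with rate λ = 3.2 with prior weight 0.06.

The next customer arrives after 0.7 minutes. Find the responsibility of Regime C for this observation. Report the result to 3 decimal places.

0.629

The responsibility of component k is π_k f_k(x) divided by Σ_j π_j f_j(x).
Exponential densities:
  p_A = 0.525436
  p_B = 0.407894
  p_C = 0.367369
  p_D = 0.340667
Weight by the priors:
  π_A·p_A = 0.07 × 0.525436 = 0.0367805
  π_B·p_B = 0.21 × 0.407894 = 0.0856577
  π_C·p_C = 0.66 × 0.367369 = 0.242464
  π_D·p_D = 0.06 × 0.340667 = 0.02044
Marginal: 0.0367805 + 0.0856577 + 0.242464 + 0.02044 = 0.385342
P(Regime C | the observation) ≈ 0.629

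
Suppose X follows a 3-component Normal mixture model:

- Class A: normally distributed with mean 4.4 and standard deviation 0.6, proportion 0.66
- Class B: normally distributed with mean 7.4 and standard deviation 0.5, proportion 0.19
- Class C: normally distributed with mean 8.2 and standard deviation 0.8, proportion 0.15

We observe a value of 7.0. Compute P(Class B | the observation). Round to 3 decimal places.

0.819

By Bayes' theorem, P(k | x) = P(Z=k) f_k(x) / Σ_j P(Z=j) f_j(x).
Normal densities:
  L_A = (1/(0.6·√(2π)))·exp(−(7.0−4.4)²/(2·0.6²)) = 0.664904·exp(-9.38889) = 5.56181e-05
  L_B = (1/(0.5·√(2π)))·exp(−(7.0−7.4)²/(2·0.5²)) = 0.797885·exp(-0.32000) = 0.579383
  L_C = (1/(0.8·√(2π)))·exp(−(7.0−8.2)²/(2·0.8²)) = 0.498678·exp(-1.12500) = 0.161897
Prior × likelihood for each component:
  P(Z=A)·L_A = 0.66 × 5.56181e-05 = 3.67079e-05
  P(Z=B)·L_B = 0.19 × 0.579383 = 0.110083
  P(Z=C)·L_C = 0.15 × 0.161897 = 0.0242845
Denominator: 3.67079e-05 + 0.110083 + 0.0242845 = 0.134404
So the posterior for Class B is 0.110083 / 0.134404 ≈ 0.819.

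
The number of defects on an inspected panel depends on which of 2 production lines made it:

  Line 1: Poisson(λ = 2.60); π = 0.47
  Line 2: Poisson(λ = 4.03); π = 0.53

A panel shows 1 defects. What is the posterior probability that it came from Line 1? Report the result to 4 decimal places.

The responsibility of component k is π_k f_k(x) divided by Σ_j π_j f_j(x).
Evaluate each component's likelihood at the observed value:
  p_1 = 0.193111
  p_2 = 0.0716305
Prior × likelihood for each component:
  π_1·p_1 = 0.47 × 0.193111 = 0.0907623
  π_2·p_2 = 0.53 × 0.0716305 = 0.0379642
Denominator: 0.0907623 + 0.0379642 = 0.128727
So the posterior for Line 1 is 0.0907623 / 0.128727 ≈ 0.7051.

0.7051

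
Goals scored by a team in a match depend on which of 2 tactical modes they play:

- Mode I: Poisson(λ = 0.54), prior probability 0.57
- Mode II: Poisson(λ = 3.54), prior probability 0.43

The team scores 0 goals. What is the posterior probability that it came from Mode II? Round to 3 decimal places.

0.036

The responsibility of component k is w_k f_k(x) divided by Σ_j w_j f_j(x).
Poisson probabilities:
  L_I = 0.582748
  L_II = 0.0290133
Multiply by the mixture weights:
  w_I·L_I = 0.57 × 0.582748 = 0.332167
  w_II·L_II = 0.43 × 0.0290133 = 0.0124757
Normaliser: 0.332167 + 0.0124757 = 0.344642
P(Mode II | data) ≈ 0.036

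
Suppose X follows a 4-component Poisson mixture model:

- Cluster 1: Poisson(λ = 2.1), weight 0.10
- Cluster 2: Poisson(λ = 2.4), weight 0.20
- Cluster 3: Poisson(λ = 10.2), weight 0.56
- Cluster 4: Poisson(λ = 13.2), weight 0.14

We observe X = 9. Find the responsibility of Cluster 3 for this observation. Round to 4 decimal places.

0.8857

The responsibility of component k is π_k f_k(x) divided by Σ_j π_j f_j(x).
Component likelihoods at x = 9:
  f_1 = e^(−2.1)·2.1^9/9! = 0.000268035
  f_2 = e^(−2.4)·2.4^9/9! = 0.000660437
  f_3 = e^(−10.2)·10.2^9/9! = 0.122415
  f_4 = e^(−13.2)·13.2^9/9! = 0.0620462
Multiply by the mixture weights:
  π_1·f_1 = 0.10 × 0.000268035 = 2.68035e-05
  π_2·f_2 = 0.20 × 0.000660437 = 0.000132087
  π_3·f_3 = 0.56 × 0.122415 = 0.0685524
  π_4·f_4 = 0.14 × 0.0620462 = 0.00868647
Denominator: 2.68035e-05 + 0.000132087 + 0.0685524 + 0.00868647 = 0.0773978
P(Cluster 3 | data) ≈ 0.8857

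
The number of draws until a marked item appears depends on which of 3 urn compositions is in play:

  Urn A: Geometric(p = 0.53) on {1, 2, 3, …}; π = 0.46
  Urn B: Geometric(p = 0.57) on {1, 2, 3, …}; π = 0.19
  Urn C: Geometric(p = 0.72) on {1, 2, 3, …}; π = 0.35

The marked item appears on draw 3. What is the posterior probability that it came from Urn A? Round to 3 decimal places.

0.575

By Bayes' theorem, P(k | x) = π_k f_k(x) / Σ_j π_j f_j(x).
Evaluate each component's likelihood at the observed value:
  p_A = 0.117077
  p_B = 0.105393
  p_C = 0.056448
Unnormalised posteriors:
  π_A·p_A = 0.46 × 0.117077 = 0.0538554
  π_B·p_B = 0.19 × 0.105393 = 0.0200247
  π_C·p_C = 0.35 × 0.056448 = 0.0197568
Evidence: 0.0538554 + 0.0200247 + 0.0197568 = 0.0936369
P(Urn A | 3) ≈ 0.575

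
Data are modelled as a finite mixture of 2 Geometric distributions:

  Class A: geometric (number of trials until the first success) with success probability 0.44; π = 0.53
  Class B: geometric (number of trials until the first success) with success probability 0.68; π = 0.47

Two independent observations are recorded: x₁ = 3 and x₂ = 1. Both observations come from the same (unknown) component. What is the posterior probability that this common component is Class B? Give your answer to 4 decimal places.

0.4088

By Bayes' theorem, P(k | x) = w_k f_k(x) / Σ_j w_j f_j(x).
Since both observations come from the same component, the likelihood for component k is f_k(x₁)·f_k(x₂).
  L_A = [0.44·(1−0.44)^2 = 0.44·0.3136 = 0.137984] × [0.44] = 0.060713
  L_B = [0.68·(1−0.68)^2 = 0.68·0.1024 = 0.069632] × [0.68] = 0.0473498
Weight by the priors:
  w_A·L_A = 0.53 × 0.060713 = 0.0321779
  w_B·L_B = 0.47 × 0.0473498 = 0.0222544
Sum: 0.0321779 + 0.0222544 = 0.0544323
Responsibility of Class B: 0.0222544 / 0.0544323 ≈ 0.4088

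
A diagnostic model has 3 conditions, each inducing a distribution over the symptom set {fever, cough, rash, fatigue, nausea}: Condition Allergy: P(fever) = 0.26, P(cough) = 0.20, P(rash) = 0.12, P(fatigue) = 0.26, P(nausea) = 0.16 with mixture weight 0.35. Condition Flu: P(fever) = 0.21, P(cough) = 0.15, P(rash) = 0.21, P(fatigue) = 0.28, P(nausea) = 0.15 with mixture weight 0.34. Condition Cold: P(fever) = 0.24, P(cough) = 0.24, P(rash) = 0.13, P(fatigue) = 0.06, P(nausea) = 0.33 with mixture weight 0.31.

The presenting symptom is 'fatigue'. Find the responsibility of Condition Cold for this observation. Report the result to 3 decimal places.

The responsibility of component k is π_k f_k(x) divided by Σ_j π_j f_j(x).
Evaluate each component's likelihood at the observed value:
  f_Allergy = P(fatigue | comp) = 0.26
  f_Flu = P(fatigue | comp) = 0.28
  f_Cold = P(fatigue | comp) = 0.06
Prior × likelihood for each component:
  π_Allergy·f_Allergy = 0.35 × 0.26 = 0.091
  π_Flu·f_Flu = 0.34 × 0.28 = 0.0952
  π_Cold·f_Cold = 0.31 × 0.06 = 0.0186
Denominator: 0.091 + 0.0952 + 0.0186 = 0.2048
So the posterior for Condition Cold is 0.0186 / 0.2048 ≈ 0.091.

0.091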